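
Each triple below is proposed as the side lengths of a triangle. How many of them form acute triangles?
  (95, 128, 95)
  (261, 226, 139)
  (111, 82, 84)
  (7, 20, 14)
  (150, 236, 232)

4

(95,128,95): 95²+95² = 18050 > 16384 = 128² → acute
(261,226,139): 139²+226² = 70397 > 68121 = 261² → acute
(111,82,84): 82²+84² = 13780 > 12321 = 111² → acute
(7,20,14): 7²+14² = 245 < 400 = 20² → obtuse
(150,236,232): 150²+232² = 76324 > 55696 = 236² → acute
4 of the 5 are acute.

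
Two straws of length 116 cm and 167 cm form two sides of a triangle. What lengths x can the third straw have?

51 < x < 283 (cm)

By the triangle inequality, x must be less than 116 + 167 = 283 and greater than |116 − 167| = 51.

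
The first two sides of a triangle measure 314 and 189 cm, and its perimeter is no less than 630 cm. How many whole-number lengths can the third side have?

376

Triangle inequality: 125 < x < 503. Perimeter ≥ 630 gives x ≥ 630 − 314 − 189 = 127.
So 127 ≤ x < 503; integers 127 through 502: 376 values.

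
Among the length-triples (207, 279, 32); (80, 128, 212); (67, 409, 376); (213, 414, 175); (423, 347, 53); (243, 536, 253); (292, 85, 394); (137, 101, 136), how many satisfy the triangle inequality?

2

(32,207,279): 32+207 ≤ 279 → not valid
(80,128,212): 80+128 ≤ 212 → not valid
(67,376,409): 67+376 > 409 → valid
(175,213,414): 175+213 ≤ 414 → not valid
(53,347,423): 53+347 ≤ 423 → not valid
(243,253,536): 243+253 ≤ 536 → not valid
(85,292,394): 85+292 ≤ 394 → not valid
(101,136,137): 101+136 > 137 → valid
2 of the 8 triples form a triangle.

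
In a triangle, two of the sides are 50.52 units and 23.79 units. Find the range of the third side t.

By the triangle inequality, t must be less than 50.52 + 23.79 = 74.31 and greater than |50.52 − 23.79| = 26.73.

26.73 < t < 74.31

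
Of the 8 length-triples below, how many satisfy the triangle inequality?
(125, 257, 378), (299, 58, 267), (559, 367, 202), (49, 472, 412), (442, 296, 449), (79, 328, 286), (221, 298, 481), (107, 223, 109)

6

(125,257,378): 125+257 > 378 → valid
(58,267,299): 58+267 > 299 → valid
(202,367,559): 202+367 > 559 → valid
(49,412,472): 49+412 ≤ 472 → not valid
(296,442,449): 296+442 > 449 → valid
(79,286,328): 79+286 > 328 → valid
(221,298,481): 221+298 > 481 → valid
(107,109,223): 107+109 ≤ 223 → not valid
6 of the 8 triples form a triangle.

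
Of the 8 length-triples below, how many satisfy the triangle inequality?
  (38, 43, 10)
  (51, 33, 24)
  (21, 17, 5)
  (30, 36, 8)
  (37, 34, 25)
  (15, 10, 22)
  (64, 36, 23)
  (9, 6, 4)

7

(10,38,43): 10+38 > 43 → valid
(24,33,51): 24+33 > 51 → valid
(5,17,21): 5+17 > 21 → valid
(8,30,36): 8+30 > 36 → valid
(25,34,37): 25+34 > 37 → valid
(10,15,22): 10+15 > 22 → valid
(23,36,64): 23+36 ≤ 64 → not valid
(4,6,9): 4+6 > 9 → valid
7 of the 8 triples form a triangle.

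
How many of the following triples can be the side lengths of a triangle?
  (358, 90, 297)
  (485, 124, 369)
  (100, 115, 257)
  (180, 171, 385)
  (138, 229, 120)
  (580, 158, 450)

4

(90,297,358): 90+297 > 358 → valid
(124,369,485): 124+369 > 485 → valid
(100,115,257): 100+115 ≤ 257 → not valid
(171,180,385): 171+180 ≤ 385 → not valid
(120,138,229): 120+138 > 229 → valid
(158,450,580): 158+450 > 580 → valid
4 of the 6 triples form a triangle.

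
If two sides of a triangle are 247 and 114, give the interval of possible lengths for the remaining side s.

133 < s < 361

By the triangle inequality, s must be less than 247 + 114 = 361 and greater than |247 − 114| = 133.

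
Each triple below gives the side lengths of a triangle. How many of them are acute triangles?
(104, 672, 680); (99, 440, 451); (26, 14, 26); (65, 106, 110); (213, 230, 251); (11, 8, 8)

(104,672,680): 104²+672² = 462400 = 680² → right
(99,440,451): 99²+440² = 203401 = 451² → right
(26,14,26): 14²+26² = 872 > 676 = 26² → acute
(65,106,110): 65²+106² = 15461 > 12100 = 110² → acute
(213,230,251): 213²+230² = 98269 > 63001 = 251² → acute
(11,8,8): 8²+8² = 128 > 121 = 11² → acute
4 of the 6 are acute.

4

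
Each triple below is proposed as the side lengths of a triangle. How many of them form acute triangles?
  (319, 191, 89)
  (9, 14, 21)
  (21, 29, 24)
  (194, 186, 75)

2

(319,191,89): 89+191 ≤ 319, not a triangle
(9,14,21): 9²+14² = 277 < 441 = 21² → obtuse
(21,29,24): 21²+24² = 1017 > 841 = 29² → acute
(194,186,75): 75²+186² = 40221 > 37636 = 194² → acute
2 of the 4 are acute.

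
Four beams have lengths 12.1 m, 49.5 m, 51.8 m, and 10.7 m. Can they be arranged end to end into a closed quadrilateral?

A quadrilateral exists iff every side is shorter than the sum of the others — equivalently, the longest side is less than the sum of the rest.
Longest side 51.8 < 72.3 (sum of the remaining 3), so yes.

Yes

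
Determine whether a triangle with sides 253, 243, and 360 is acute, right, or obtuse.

Compare the square of the longest side to the sum of squares of the other two: 243² + 253² = 123058 < 129600 = 360².

obtuse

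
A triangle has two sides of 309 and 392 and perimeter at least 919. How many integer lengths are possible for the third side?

483

Triangle inequality: 83 < x < 701. Perimeter ≥ 919 gives x ≥ 919 − 309 − 392 = 218.
So 218 ≤ x < 701; integers 218 through 700: 483 values.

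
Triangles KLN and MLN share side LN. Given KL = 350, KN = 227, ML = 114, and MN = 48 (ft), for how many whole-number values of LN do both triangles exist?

From triangle KLN: 123 < LN < 577.
From triangle MLN: 66 < LN < 162.
Intersection: 123 < LN < 162, so integers 124 through 161: 38 values.

38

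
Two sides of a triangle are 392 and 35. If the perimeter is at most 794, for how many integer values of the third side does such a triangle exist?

Triangle inequality: 357 < x < 427. Perimeter ≤ 794 gives x ≤ 794 − 392 − 35 = 367.
So 357 < x ≤ 367; integers 358 through 367: 10 values.

10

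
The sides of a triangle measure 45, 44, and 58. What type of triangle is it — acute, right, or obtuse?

acute

Compare the square of the longest side to the sum of squares of the other two: 44² + 45² = 3961 > 3364 = 58².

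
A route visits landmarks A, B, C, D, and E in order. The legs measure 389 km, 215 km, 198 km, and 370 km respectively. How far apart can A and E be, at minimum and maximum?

The maximum is all hops collinear in one direction: 389 + 215 + 198 + 370 = 1172.
The longest hop is 389; the others sum to 783. Since 389 ≤ 783, the path can fold back on itself completely, so the minimum distance is 0.

0 ≤ AE ≤ 1172 km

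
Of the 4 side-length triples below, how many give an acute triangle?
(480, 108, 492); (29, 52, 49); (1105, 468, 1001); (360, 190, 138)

1

(480,108,492): 108²+480² = 242064 = 492² → right
(29,52,49): 29²+49² = 3242 > 2704 = 52² → acute
(1105,468,1001): 468²+1001² = 1221025 = 1105² → right
(360,190,138): 138+190 ≤ 360, not a triangle
1 of the 4 is acute.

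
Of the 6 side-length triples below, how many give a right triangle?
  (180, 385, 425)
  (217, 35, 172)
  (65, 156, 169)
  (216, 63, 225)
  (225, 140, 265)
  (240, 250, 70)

(180,385,425): 180²+385² = 180625 = 425² → right
(217,35,172): 35+172 ≤ 217, not a triangle
(65,156,169): 65²+156² = 28561 = 169² → right
(216,63,225): 63²+216² = 50625 = 225² → right
(225,140,265): 140²+225² = 70225 = 265² → right
(240,250,70): 70²+240² = 62500 = 250² → right
5 of the 6 are right.

5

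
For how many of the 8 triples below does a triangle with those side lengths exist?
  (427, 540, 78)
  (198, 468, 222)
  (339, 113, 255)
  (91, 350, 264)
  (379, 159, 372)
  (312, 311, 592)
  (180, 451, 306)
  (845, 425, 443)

6

(78,427,540): 78+427 ≤ 540 → not valid
(198,222,468): 198+222 ≤ 468 → not valid
(113,255,339): 113+255 > 339 → valid
(91,264,350): 91+264 > 350 → valid
(159,372,379): 159+372 > 379 → valid
(311,312,592): 311+312 > 592 → valid
(180,306,451): 180+306 > 451 → valid
(425,443,845): 425+443 > 845 → valid
6 of the 8 triples form a triangle.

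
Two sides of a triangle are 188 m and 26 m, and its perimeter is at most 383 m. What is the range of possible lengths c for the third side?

162 < c ≤ 169 m

Triangle inequality alone gives 162 < c < 214.
The perimeter condition gives c ≤ 383 − 188 − 26 = 169.
Intersecting the two: 162 < c ≤ 169.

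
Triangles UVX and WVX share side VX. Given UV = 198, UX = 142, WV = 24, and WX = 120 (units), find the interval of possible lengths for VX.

From triangle UVX: |198 − 142| < VX < 198 + 142, i.e. 56 < VX < 340.
From triangle WVX: 96 < VX < 144.
Both must hold, so VX lies in the intersection.

96 < VX < 144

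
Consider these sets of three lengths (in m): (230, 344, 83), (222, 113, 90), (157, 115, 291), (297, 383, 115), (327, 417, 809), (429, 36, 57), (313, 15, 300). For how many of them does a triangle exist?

2

(83,230,344): 83+230 ≤ 344 → not valid
(90,113,222): 90+113 ≤ 222 → not valid
(115,157,291): 115+157 ≤ 291 → not valid
(115,297,383): 115+297 > 383 → valid
(327,417,809): 327+417 ≤ 809 → not valid
(36,57,429): 36+57 ≤ 429 → not valid
(15,300,313): 15+300 > 313 → valid
2 of the 7 triples form a triangle.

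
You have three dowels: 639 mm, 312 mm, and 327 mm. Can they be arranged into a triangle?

The two shorter sides sum to 639, exactly equal to the longest side 639.
That gives only a degenerate (flat) triangle — the inequality must be strict.

No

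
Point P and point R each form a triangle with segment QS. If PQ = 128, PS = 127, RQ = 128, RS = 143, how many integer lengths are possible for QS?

From triangle PQS: 1 < QS < 255.
From triangle RQS: 15 < QS < 271.
Intersection: 15 < QS < 255, so integers 16 through 254: 239 values.

239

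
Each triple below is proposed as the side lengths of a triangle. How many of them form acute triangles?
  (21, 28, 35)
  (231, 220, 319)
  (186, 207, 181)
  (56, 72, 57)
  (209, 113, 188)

(21,28,35): 21²+28² = 1225 = 35² → right
(231,220,319): 220²+231² = 101761 = 319² → right
(186,207,181): 181²+186² = 67357 > 42849 = 207² → acute
(56,72,57): 56²+57² = 6385 > 5184 = 72² → acute
(209,113,188): 113²+188² = 48113 > 43681 = 209² → acute
3 of the 5 are acute.

3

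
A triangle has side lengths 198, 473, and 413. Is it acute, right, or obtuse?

obtuse

Compare the square of the longest side to the sum of squares of the other two: 198² + 413² = 209773 < 223729 = 473².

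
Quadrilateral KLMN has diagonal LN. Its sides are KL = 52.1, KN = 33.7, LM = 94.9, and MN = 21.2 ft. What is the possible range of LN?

From triangle KLN: |52.1 − 33.7| < LN < 52.1 + 33.7, i.e. 18.4 < LN < 85.8.
From triangle MLN: 73.7 < LN < 116.1.
Both must hold, so LN lies in the intersection.

73.7 < LN < 85.8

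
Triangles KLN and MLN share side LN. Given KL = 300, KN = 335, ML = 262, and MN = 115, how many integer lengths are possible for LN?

From triangle KLN: 35 < LN < 635.
From triangle MLN: 147 < LN < 377.
Intersection: 147 < LN < 377, so integers 148 through 376: 229 values.

229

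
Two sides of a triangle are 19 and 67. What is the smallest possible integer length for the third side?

The third side must be strictly greater than |19 − 67| = 48.
The smallest integer above 48 is 49.

49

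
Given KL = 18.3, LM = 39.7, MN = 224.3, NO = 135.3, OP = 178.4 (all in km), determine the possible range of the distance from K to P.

0 ≤ KP ≤ 596.0 km

The maximum is all hops collinear in one direction: 18.3 + 39.7 + 224.3 + 135.3 + 178.4 = 596.0.
The longest hop is 224.3; the others sum to 371.7. Since 224.3 ≤ 371.7, the path can fold back on itself completely, so the minimum distance is 0.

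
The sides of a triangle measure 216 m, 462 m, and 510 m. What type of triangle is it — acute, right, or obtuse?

right

Compare the square of the longest side to the sum of squares of the other two: 216² + 462² = 260100 = 510².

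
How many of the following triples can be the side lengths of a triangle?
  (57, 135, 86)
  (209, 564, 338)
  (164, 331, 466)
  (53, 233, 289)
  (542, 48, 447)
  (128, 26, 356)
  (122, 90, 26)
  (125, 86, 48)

(57,86,135): 57+86 > 135 → valid
(209,338,564): 209+338 ≤ 564 → not valid
(164,331,466): 164+331 > 466 → valid
(53,233,289): 53+233 ≤ 289 → not valid
(48,447,542): 48+447 ≤ 542 → not valid
(26,128,356): 26+128 ≤ 356 → not valid
(26,90,122): 26+90 ≤ 122 → not valid
(48,86,125): 48+86 > 125 → valid
3 of the 8 triples form a triangle.

3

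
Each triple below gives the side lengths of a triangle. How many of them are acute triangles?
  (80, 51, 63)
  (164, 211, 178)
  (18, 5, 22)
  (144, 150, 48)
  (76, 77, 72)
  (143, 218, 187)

(80,51,63): 51²+63² = 6570 > 6400 = 80² → acute
(164,211,178): 164²+178² = 58580 > 44521 = 211² → acute
(18,5,22): 5²+18² = 349 < 484 = 22² → obtuse
(144,150,48): 48²+144² = 23040 > 22500 = 150² → acute
(76,77,72): 72²+76² = 10960 > 5929 = 77² → acute
(143,218,187): 143²+187² = 55418 > 47524 = 218² → acute
5 of the 6 are acute.

5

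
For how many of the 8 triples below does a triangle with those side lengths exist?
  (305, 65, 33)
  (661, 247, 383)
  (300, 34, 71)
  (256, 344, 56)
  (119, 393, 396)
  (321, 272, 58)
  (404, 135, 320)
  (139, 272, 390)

(33,65,305): 33+65 ≤ 305 → not valid
(247,383,661): 247+383 ≤ 661 → not valid
(34,71,300): 34+71 ≤ 300 → not valid
(56,256,344): 56+256 ≤ 344 → not valid
(119,393,396): 119+393 > 396 → valid
(58,272,321): 58+272 > 321 → valid
(135,320,404): 135+320 > 404 → valid
(139,272,390): 139+272 > 390 → valid
4 of the 8 triples form a triangle.

4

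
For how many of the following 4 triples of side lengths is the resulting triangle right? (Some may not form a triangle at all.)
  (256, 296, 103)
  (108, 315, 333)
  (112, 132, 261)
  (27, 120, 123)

2

(256,296,103): 103²+256² = 76145 < 87616 = 296² → obtuse
(108,315,333): 108²+315² = 110889 = 333² → right
(112,132,261): 112+132 ≤ 261, not a triangle
(27,120,123): 27²+120² = 15129 = 123² → right
2 of the 4 are right.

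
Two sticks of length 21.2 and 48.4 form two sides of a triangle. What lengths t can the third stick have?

By the triangle inequality, t must be less than 21.2 + 48.4 = 69.6 and greater than |21.2 − 48.4| = 27.2.

27.2 < t < 69.6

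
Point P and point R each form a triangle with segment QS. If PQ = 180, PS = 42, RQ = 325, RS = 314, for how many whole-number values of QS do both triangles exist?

From triangle PQS: 138 < QS < 222.
From triangle RQS: 11 < QS < 639.
Intersection: 138 < QS < 222, so integers 139 through 221: 83 values.

83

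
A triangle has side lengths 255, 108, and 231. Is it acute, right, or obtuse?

right

Compare the square of the longest side to the sum of squares of the other two: 108² + 231² = 65025 = 255².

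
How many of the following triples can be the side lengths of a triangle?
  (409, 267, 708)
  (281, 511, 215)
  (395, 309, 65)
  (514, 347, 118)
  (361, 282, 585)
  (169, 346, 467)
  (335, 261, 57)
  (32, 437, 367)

(267,409,708): 267+409 ≤ 708 → not valid
(215,281,511): 215+281 ≤ 511 → not valid
(65,309,395): 65+309 ≤ 395 → not valid
(118,347,514): 118+347 ≤ 514 → not valid
(282,361,585): 282+361 > 585 → valid
(169,346,467): 169+346 > 467 → valid
(57,261,335): 57+261 ≤ 335 → not valid
(32,367,437): 32+367 ≤ 437 → not valid
2 of the 8 triples form a triangle.

2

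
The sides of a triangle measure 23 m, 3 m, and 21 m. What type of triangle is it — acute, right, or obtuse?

Compare the square of the longest side to the sum of squares of the other two: 3² + 21² = 450 < 529 = 23².

obtuse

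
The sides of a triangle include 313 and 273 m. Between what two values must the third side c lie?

By the triangle inequality, c must be less than 313 + 273 = 586 and greater than |313 − 273| = 40.

40 < c < 586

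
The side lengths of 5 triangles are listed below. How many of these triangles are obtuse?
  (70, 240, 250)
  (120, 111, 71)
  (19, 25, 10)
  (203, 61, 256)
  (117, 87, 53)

3

(70,240,250): 70²+240² = 62500 = 250² → right
(120,111,71): 71²+111² = 17362 > 14400 = 120² → acute
(19,25,10): 10²+19² = 461 < 625 = 25² → obtuse
(203,61,256): 61²+203² = 44930 < 65536 = 256² → obtuse
(117,87,53): 53²+87² = 10378 < 13689 = 117² → obtuse
3 of the 5 are obtuse.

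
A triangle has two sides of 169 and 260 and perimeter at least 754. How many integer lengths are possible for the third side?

Triangle inequality: 91 < x < 429. Perimeter ≥ 754 gives x ≥ 754 − 169 − 260 = 325.
So 325 ≤ x < 429; integers 325 through 428: 104 values.

104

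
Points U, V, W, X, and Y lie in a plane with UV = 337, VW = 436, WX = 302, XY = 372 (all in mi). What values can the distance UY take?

0 ≤ UY ≤ 1447 mi

The maximum is all hops collinear in one direction: 337 + 436 + 302 + 372 = 1447.
The longest hop is 436; the others sum to 1011. Since 436 ≤ 1011, the path can fold back on itself completely, so the minimum distance is 0.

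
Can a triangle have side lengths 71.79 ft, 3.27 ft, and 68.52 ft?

The two shorter sides sum to 71.79, exactly equal to the longest side 71.79.
That gives only a degenerate (flat) triangle — the inequality must be strict.

No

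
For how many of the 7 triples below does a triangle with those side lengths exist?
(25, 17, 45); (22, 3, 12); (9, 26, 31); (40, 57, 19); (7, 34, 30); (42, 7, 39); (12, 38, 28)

5

(17,25,45): 17+25 ≤ 45 → not valid
(3,12,22): 3+12 ≤ 22 → not valid
(9,26,31): 9+26 > 31 → valid
(19,40,57): 19+40 > 57 → valid
(7,30,34): 7+30 > 34 → valid
(7,39,42): 7+39 > 42 → valid
(12,28,38): 12+28 > 38 → valid
5 of the 7 triples form a triangle.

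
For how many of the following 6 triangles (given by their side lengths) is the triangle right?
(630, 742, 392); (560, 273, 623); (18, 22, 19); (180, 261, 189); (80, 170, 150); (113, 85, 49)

4

(630,742,392): 392²+630² = 550564 = 742² → right
(560,273,623): 273²+560² = 388129 = 623² → right
(18,22,19): 18²+19² = 685 > 484 = 22² → acute
(180,261,189): 180²+189² = 68121 = 261² → right
(80,170,150): 80²+150² = 28900 = 170² → right
(113,85,49): 49²+85² = 9626 < 12769 = 113² → obtuse
4 of the 6 are right.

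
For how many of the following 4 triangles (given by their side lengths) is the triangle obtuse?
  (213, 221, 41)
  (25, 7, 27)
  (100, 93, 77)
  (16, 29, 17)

3

(213,221,41): 41²+213² = 47050 < 48841 = 221² → obtuse
(25,7,27): 7²+25² = 674 < 729 = 27² → obtuse
(100,93,77): 77²+93² = 14578 > 10000 = 100² → acute
(16,29,17): 16²+17² = 545 < 841 = 29² → obtuse
3 of the 4 are obtuse.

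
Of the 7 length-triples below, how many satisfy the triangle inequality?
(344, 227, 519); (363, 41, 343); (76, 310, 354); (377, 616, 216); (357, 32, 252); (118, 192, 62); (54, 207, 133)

3

(227,344,519): 227+344 > 519 → valid
(41,343,363): 41+343 > 363 → valid
(76,310,354): 76+310 > 354 → valid
(216,377,616): 216+377 ≤ 616 → not valid
(32,252,357): 32+252 ≤ 357 → not valid
(62,118,192): 62+118 ≤ 192 → not valid
(54,133,207): 54+133 ≤ 207 → not valid
3 of the 7 triples form a triangle.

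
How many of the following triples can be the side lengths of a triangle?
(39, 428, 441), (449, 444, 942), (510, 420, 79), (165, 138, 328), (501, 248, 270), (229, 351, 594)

(39,428,441): 39+428 > 441 → valid
(444,449,942): 444+449 ≤ 942 → not valid
(79,420,510): 79+420 ≤ 510 → not valid
(138,165,328): 138+165 ≤ 328 → not valid
(248,270,501): 248+270 > 501 → valid
(229,351,594): 229+351 ≤ 594 → not valid
2 of the 6 triples form a triangle.

2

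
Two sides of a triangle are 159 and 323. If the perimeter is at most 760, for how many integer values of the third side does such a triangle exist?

Triangle inequality: 164 < x < 482. Perimeter ≤ 760 gives x ≤ 760 − 159 − 323 = 278.
So 164 < x ≤ 278; integers 165 through 278: 114 values.

114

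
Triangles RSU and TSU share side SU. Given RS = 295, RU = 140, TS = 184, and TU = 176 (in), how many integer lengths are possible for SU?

From triangle RSU: 155 < SU < 435.
From triangle TSU: 8 < SU < 360.
Intersection: 155 < SU < 360, so integers 156 through 359: 204 values.

204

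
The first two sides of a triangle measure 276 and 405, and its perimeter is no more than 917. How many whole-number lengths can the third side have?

107

Triangle inequality: 129 < x < 681. Perimeter ≤ 917 gives x ≤ 917 − 276 − 405 = 236.
So 129 < x ≤ 236; integers 130 through 236: 107 values.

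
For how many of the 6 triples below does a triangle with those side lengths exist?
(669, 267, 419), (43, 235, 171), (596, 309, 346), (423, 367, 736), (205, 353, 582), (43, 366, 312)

3

(267,419,669): 267+419 > 669 → valid
(43,171,235): 43+171 ≤ 235 → not valid
(309,346,596): 309+346 > 596 → valid
(367,423,736): 367+423 > 736 → valid
(205,353,582): 205+353 ≤ 582 → not valid
(43,312,366): 43+312 ≤ 366 → not valid
3 of the 6 triples form a triangle.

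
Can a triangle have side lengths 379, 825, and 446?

The two shorter sides sum to 825, exactly equal to the longest side 825.
That gives only a degenerate (flat) triangle — the inequality must be strict.

No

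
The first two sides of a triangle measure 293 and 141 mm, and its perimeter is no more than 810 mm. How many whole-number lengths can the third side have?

Triangle inequality: 152 < x < 434. Perimeter ≤ 810 gives x ≤ 810 − 293 − 141 = 376.
So 152 < x ≤ 376; integers 153 through 376: 224 values.

224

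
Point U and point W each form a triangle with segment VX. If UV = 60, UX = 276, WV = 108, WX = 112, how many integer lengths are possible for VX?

From triangle UVX: 216 < VX < 336.
From triangle WVX: 4 < VX < 220.
Intersection: 216 < VX < 220, so integers 217 through 219: 3 values.

3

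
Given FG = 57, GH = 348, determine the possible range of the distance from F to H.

291 ≤ FH ≤ 405

By the triangle inequality, |57 − 348| ≤ FH ≤ 57 + 348.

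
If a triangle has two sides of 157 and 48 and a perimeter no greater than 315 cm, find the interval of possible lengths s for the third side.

109 < s ≤ 110 cm

Triangle inequality alone gives 109 < s < 205.
The perimeter condition gives s ≤ 315 − 157 − 48 = 110.
Intersecting the two: 109 < s ≤ 110.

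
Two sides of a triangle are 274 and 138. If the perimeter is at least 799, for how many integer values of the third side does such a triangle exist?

25

Triangle inequality: 136 < x < 412. Perimeter ≥ 799 gives x ≥ 799 − 274 − 138 = 387.
So 387 ≤ x < 412; integers 387 through 411: 25 values.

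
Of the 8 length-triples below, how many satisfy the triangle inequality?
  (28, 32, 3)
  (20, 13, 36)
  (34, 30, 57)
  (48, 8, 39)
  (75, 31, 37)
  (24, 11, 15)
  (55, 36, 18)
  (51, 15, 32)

2

(3,28,32): 3+28 ≤ 32 → not valid
(13,20,36): 13+20 ≤ 36 → not valid
(30,34,57): 30+34 > 57 → valid
(8,39,48): 8+39 ≤ 48 → not valid
(31,37,75): 31+37 ≤ 75 → not valid
(11,15,24): 11+15 > 24 → valid
(18,36,55): 18+36 ≤ 55 → not valid
(15,32,51): 15+32 ≤ 51 → not valid
2 of the 8 triples form a triangle.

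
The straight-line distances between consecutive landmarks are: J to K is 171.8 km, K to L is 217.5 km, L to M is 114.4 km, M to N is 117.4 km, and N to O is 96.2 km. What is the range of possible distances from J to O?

0 ≤ JO ≤ 717.3 km

The maximum is all hops collinear in one direction: 171.8 + 217.5 + 114.4 + 117.4 + 96.2 = 717.3.
The longest hop is 217.5; the others sum to 499.8. Since 217.5 ≤ 499.8, the path can fold back on itself completely, so the minimum distance is 0.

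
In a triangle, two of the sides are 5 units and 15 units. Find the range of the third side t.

10 < t < 20

By the triangle inequality, t must be less than 5 + 15 = 20 and greater than |5 − 15| = 10.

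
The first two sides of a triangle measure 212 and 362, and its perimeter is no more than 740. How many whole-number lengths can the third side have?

16

Triangle inequality: 150 < x < 574. Perimeter ≤ 740 gives x ≤ 740 − 212 − 362 = 166.
So 150 < x ≤ 166; integers 151 through 166: 16 values.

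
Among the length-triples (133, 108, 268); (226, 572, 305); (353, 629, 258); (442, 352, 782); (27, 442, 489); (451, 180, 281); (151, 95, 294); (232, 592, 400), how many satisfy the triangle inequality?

(108,133,268): 108+133 ≤ 268 → not valid
(226,305,572): 226+305 ≤ 572 → not valid
(258,353,629): 258+353 ≤ 629 → not valid
(352,442,782): 352+442 > 782 → valid
(27,442,489): 27+442 ≤ 489 → not valid
(180,281,451): 180+281 > 451 → valid
(95,151,294): 95+151 ≤ 294 → not valid
(232,400,592): 232+400 > 592 → valid
3 of the 8 triples form a triangle.

3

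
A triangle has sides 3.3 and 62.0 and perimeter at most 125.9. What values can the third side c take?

58.7 < c ≤ 60.6

Triangle inequality alone gives 58.7 < c < 65.3.
The perimeter condition gives c ≤ 125.9 − 3.3 − 62.0 = 60.6.
Intersecting the two: 58.7 < c ≤ 60.6.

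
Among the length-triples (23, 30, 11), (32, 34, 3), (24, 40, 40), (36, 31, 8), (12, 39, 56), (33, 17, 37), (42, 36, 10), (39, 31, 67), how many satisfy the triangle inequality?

7

(11,23,30): 11+23 > 30 → valid
(3,32,34): 3+32 > 34 → valid
(24,40,40): 24+40 > 40 → valid
(8,31,36): 8+31 > 36 → valid
(12,39,56): 12+39 ≤ 56 → not valid
(17,33,37): 17+33 > 37 → valid
(10,36,42): 10+36 > 42 → valid
(31,39,67): 31+39 > 67 → valid
7 of the 8 triples form a triangle.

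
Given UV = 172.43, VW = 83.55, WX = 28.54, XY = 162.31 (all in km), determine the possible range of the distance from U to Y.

0 ≤ UY ≤ 446.83 km

The maximum is all hops collinear in one direction: 172.43 + 83.55 + 28.54 + 162.31 = 446.83.
The longest hop is 172.43; the others sum to 274.40. Since 172.43 ≤ 274.40, the path can fold back on itself completely, so the minimum distance is 0.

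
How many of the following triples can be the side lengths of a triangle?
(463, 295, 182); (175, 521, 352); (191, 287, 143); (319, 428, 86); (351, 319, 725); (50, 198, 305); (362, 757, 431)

(182,295,463): 182+295 > 463 → valid
(175,352,521): 175+352 > 521 → valid
(143,191,287): 143+191 > 287 → valid
(86,319,428): 86+319 ≤ 428 → not valid
(319,351,725): 319+351 ≤ 725 → not valid
(50,198,305): 50+198 ≤ 305 → not valid
(362,431,757): 362+431 > 757 → valid
4 of the 7 triples form a triangle.

4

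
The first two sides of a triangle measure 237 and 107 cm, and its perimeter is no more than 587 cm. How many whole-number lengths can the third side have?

113

Triangle inequality: 130 < x < 344. Perimeter ≤ 587 gives x ≤ 587 − 237 − 107 = 243.
So 130 < x ≤ 243; integers 131 through 243: 113 values.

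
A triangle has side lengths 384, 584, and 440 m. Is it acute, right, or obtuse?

right

Compare the square of the longest side to the sum of squares of the other two: 384² + 440² = 341056 = 584².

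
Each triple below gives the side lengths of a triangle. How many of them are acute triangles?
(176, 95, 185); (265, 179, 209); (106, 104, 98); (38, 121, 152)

3

(176,95,185): 95²+176² = 40001 > 34225 = 185² → acute
(265,179,209): 179²+209² = 75722 > 70225 = 265² → acute
(106,104,98): 98²+104² = 20420 > 11236 = 106² → acute
(38,121,152): 38²+121² = 16085 < 23104 = 152² → obtuse
3 of the 4 are acute.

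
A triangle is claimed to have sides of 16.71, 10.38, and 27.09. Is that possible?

The two shorter sides sum to 27.09, exactly equal to the longest side 27.09.
That gives only a degenerate (flat) triangle — the inequality must be strict.

No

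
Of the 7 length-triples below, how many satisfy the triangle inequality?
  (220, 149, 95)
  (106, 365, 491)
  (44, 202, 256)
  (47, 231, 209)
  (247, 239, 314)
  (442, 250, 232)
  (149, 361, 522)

(95,149,220): 95+149 > 220 → valid
(106,365,491): 106+365 ≤ 491 → not valid
(44,202,256): 44+202 ≤ 256 → not valid
(47,209,231): 47+209 > 231 → valid
(239,247,314): 239+247 > 314 → valid
(232,250,442): 232+250 > 442 → valid
(149,361,522): 149+361 ≤ 522 → not valid
4 of the 7 triples form a triangle.

4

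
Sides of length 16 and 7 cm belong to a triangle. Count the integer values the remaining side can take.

The third side lies in the open interval (9, 23).
Integers from 10 to 22 inclusive: 22 − 10 + 1 = 13.

13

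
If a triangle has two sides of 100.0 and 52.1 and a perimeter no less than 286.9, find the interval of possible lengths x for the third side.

Triangle inequality alone gives 47.9 < x < 152.1.
The perimeter condition gives x ≥ 286.9 − 100.0 − 52.1 = 134.8.
Intersecting the two: 134.8 ≤ x < 152.1.

134.8 ≤ x < 152.1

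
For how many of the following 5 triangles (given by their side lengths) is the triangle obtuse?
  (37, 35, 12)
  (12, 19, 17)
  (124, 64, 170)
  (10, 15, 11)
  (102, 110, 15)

(37,35,12): 12²+35² = 1369 = 37² → right
(12,19,17): 12²+17² = 433 > 361 = 19² → acute
(124,64,170): 64²+124² = 19472 < 28900 = 170² → obtuse
(10,15,11): 10²+11² = 221 < 225 = 15² → obtuse
(102,110,15): 15²+102² = 10629 < 12100 = 110² → obtuse
3 of the 5 are obtuse.

3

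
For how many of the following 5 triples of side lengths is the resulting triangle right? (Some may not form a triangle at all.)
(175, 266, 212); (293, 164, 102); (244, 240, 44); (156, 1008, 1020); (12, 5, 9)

(175,266,212): 175²+212² = 75569 > 70756 = 266² → acute
(293,164,102): 102+164 ≤ 293, not a triangle
(244,240,44): 44²+240² = 59536 = 244² → right
(156,1008,1020): 156²+1008² = 1040400 = 1020² → right
(12,5,9): 5²+9² = 106 < 144 = 12² → obtuse
2 of the 5 are right.

2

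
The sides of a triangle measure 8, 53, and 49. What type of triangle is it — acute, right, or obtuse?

Compare the square of the longest side to the sum of squares of the other two: 8² + 49² = 2465 < 2809 = 53².

obtuse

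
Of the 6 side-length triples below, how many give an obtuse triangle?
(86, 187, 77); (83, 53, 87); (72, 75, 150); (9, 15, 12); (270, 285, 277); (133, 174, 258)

1

(86,187,77): 77+86 ≤ 187, not a triangle
(83,53,87): 53²+83² = 9698 > 7569 = 87² → acute
(72,75,150): 72+75 ≤ 150, not a triangle
(9,15,12): 9²+12² = 225 = 15² → right
(270,285,277): 270²+277² = 149629 > 81225 = 285² → acute
(133,174,258): 133²+174² = 47965 < 66564 = 258² → obtuse
1 of the 6 is obtuse.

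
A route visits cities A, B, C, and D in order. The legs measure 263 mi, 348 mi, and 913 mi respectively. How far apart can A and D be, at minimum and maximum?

The maximum is all hops collinear in one direction: 263 + 348 + 913 = 1524.
The longest hop is 913; the others sum to 611. Folding the others back against it leaves at least 913 − 611 = 302.

302 ≤ AD ≤ 1524 mi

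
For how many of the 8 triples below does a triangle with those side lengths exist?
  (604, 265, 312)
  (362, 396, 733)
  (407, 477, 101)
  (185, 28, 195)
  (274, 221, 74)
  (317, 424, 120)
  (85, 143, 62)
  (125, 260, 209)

(265,312,604): 265+312 ≤ 604 → not valid
(362,396,733): 362+396 > 733 → valid
(101,407,477): 101+407 > 477 → valid
(28,185,195): 28+185 > 195 → valid
(74,221,274): 74+221 > 274 → valid
(120,317,424): 120+317 > 424 → valid
(62,85,143): 62+85 > 143 → valid
(125,209,260): 125+209 > 260 → valid
7 of the 8 triples form a triangle.

7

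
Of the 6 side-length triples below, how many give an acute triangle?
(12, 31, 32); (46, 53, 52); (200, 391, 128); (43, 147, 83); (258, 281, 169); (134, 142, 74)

(12,31,32): 12²+31² = 1105 > 1024 = 32² → acute
(46,53,52): 46²+52² = 4820 > 2809 = 53² → acute
(200,391,128): 128+200 ≤ 391, not a triangle
(43,147,83): 43+83 ≤ 147, not a triangle
(258,281,169): 169²+258² = 95125 > 78961 = 281² → acute
(134,142,74): 74²+134² = 23432 > 20164 = 142² → acute
4 of the 6 are acute.

4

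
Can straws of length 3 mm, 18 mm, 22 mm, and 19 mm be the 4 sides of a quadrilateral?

A quadrilateral exists iff every side is shorter than the sum of the others — equivalently, the longest side is less than the sum of the rest.
Longest side 22 < 40 (sum of the remaining 3), so yes.

Yes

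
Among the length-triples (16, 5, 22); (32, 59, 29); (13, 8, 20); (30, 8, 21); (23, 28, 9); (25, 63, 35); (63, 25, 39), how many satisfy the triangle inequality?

4

(5,16,22): 5+16 ≤ 22 → not valid
(29,32,59): 29+32 > 59 → valid
(8,13,20): 8+13 > 20 → valid
(8,21,30): 8+21 ≤ 30 → not valid
(9,23,28): 9+23 > 28 → valid
(25,35,63): 25+35 ≤ 63 → not valid
(25,39,63): 25+39 > 63 → valid
4 of the 7 triples form a triangle.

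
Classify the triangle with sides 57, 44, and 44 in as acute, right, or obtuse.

Compare the square of the longest side to the sum of squares of the other two: 44² + 44² = 3872 > 3249 = 57².

acute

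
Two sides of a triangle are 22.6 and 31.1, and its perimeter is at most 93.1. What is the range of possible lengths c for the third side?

8.5 < c ≤ 39.4

Triangle inequality alone gives 8.5 < c < 53.7.
The perimeter condition gives c ≤ 93.1 − 22.6 − 31.1 = 39.4.
Intersecting the two: 8.5 < c ≤ 39.4.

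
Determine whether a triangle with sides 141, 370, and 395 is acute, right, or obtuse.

acute

Compare the square of the longest side to the sum of squares of the other two: 141² + 370² = 156781 > 156025 = 395².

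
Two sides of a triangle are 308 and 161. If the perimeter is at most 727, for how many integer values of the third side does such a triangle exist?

Triangle inequality: 147 < x < 469. Perimeter ≤ 727 gives x ≤ 727 − 308 − 161 = 258.
So 147 < x ≤ 258; integers 148 through 258: 111 values.

111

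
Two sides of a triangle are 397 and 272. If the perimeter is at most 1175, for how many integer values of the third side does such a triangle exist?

Triangle inequality: 125 < x < 669. Perimeter ≤ 1175 gives x ≤ 1175 − 397 − 272 = 506.
So 125 < x ≤ 506; integers 126 through 506: 381 values.

381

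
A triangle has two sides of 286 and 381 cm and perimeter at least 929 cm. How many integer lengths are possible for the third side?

405

Triangle inequality: 95 < x < 667. Perimeter ≥ 929 gives x ≥ 929 − 286 − 381 = 262.
So 262 ≤ x < 667; integers 262 through 666: 405 values.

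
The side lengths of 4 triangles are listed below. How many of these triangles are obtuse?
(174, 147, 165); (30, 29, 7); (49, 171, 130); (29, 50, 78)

3

(174,147,165): 147²+165² = 48834 > 30276 = 174² → acute
(30,29,7): 7²+29² = 890 < 900 = 30² → obtuse
(49,171,130): 49²+130² = 19301 < 29241 = 171² → obtuse
(29,50,78): 29²+50² = 3341 < 6084 = 78² → obtuse
3 of the 4 are obtuse.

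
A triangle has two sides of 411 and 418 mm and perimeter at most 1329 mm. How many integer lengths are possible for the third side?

Triangle inequality: 7 < x < 829. Perimeter ≤ 1329 gives x ≤ 1329 − 411 − 418 = 500.
So 7 < x ≤ 500; integers 8 through 500: 493 values.

493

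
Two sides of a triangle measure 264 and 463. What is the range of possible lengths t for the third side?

By the triangle inequality, t must be less than 264 + 463 = 727 and greater than |264 − 463| = 199.

199 < t < 727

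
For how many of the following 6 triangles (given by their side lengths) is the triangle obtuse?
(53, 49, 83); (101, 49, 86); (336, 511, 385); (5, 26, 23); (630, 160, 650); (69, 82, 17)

4

(53,49,83): 49²+53² = 5210 < 6889 = 83² → obtuse
(101,49,86): 49²+86² = 9797 < 10201 = 101² → obtuse
(336,511,385): 336²+385² = 261121 = 511² → right
(5,26,23): 5²+23² = 554 < 676 = 26² → obtuse
(630,160,650): 160²+630² = 422500 = 650² → right
(69,82,17): 17²+69² = 5050 < 6724 = 82² → obtuse
4 of the 6 are obtuse.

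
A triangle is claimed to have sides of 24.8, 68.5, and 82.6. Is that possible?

Yes

The longest side is 82.6, and the other two sum to 93.3.
Since 93.3 > 82.6, the triangle inequality holds.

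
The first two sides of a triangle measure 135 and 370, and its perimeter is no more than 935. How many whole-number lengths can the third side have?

Triangle inequality: 235 < x < 505. Perimeter ≤ 935 gives x ≤ 935 − 135 − 370 = 430.
So 235 < x ≤ 430; integers 236 through 430: 195 values.

195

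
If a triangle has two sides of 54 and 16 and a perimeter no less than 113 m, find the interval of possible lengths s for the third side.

Triangle inequality alone gives 38 < s < 70.
The perimeter condition gives s ≥ 113 − 54 − 16 = 43.
Intersecting the two: 43 ≤ s < 70.

43 ≤ s < 70 m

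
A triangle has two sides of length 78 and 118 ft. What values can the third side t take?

40 < t < 196 (ft)

By the triangle inequality, t must be less than 78 + 118 = 196 and greater than |78 − 118| = 40.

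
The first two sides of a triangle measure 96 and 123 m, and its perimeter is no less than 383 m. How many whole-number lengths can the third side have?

55

Triangle inequality: 27 < x < 219. Perimeter ≥ 383 gives x ≥ 383 − 96 − 123 = 164.
So 164 ≤ x < 219; integers 164 through 218: 55 values.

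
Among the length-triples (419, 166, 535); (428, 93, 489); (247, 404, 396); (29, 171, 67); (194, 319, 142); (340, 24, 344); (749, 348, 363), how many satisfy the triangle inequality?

5

(166,419,535): 166+419 > 535 → valid
(93,428,489): 93+428 > 489 → valid
(247,396,404): 247+396 > 404 → valid
(29,67,171): 29+67 ≤ 171 → not valid
(142,194,319): 142+194 > 319 → valid
(24,340,344): 24+340 > 344 → valid
(348,363,749): 348+363 ≤ 749 → not valid
5 of the 7 triples form a triangle.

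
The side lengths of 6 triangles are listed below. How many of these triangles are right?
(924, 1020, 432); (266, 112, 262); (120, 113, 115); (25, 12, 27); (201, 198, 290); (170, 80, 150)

2

(924,1020,432): 432²+924² = 1040400 = 1020² → right
(266,112,262): 112²+262² = 81188 > 70756 = 266² → acute
(120,113,115): 113²+115² = 25994 > 14400 = 120² → acute
(25,12,27): 12²+25² = 769 > 729 = 27² → acute
(201,198,290): 198²+201² = 79605 < 84100 = 290² → obtuse
(170,80,150): 80²+150² = 28900 = 170² → right
2 of the 6 are right.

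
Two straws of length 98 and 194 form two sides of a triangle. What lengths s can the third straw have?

96 < s < 292

By the triangle inequality, s must be less than 98 + 194 = 292 and greater than |98 − 194| = 96.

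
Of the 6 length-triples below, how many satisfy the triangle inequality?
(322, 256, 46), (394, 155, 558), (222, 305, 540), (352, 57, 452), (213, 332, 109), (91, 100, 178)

(46,256,322): 46+256 ≤ 322 → not valid
(155,394,558): 155+394 ≤ 558 → not valid
(222,305,540): 222+305 ≤ 540 → not valid
(57,352,452): 57+352 ≤ 452 → not valid
(109,213,332): 109+213 ≤ 332 → not valid
(91,100,178): 91+100 > 178 → valid
1 of the 6 triples forms a triangle.

1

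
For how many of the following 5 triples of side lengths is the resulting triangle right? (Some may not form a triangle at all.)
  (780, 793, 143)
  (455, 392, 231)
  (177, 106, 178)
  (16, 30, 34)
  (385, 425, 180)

(780,793,143): 143²+780² = 628849 = 793² → right
(455,392,231): 231²+392² = 207025 = 455² → right
(177,106,178): 106²+177² = 42565 > 31684 = 178² → acute
(16,30,34): 16²+30² = 1156 = 34² → right
(385,425,180): 180²+385² = 180625 = 425² → right
4 of the 5 are right.

4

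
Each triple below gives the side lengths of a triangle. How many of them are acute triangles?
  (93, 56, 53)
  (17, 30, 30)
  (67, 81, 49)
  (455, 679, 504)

(93,56,53): 53²+56² = 5945 < 8649 = 93² → obtuse
(17,30,30): 17²+30² = 1189 > 900 = 30² → acute
(67,81,49): 49²+67² = 6890 > 6561 = 81² → acute
(455,679,504): 455²+504² = 461041 = 679² → right
2 of the 4 are acute.

2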